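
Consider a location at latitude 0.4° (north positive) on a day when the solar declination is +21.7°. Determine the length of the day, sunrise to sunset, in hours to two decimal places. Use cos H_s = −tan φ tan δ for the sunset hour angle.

12.02 hours

cos H_s = −tan(0.4°) · tan(21.7°) = -0.0028, so H_s = arccos(-0.0028) = 90.16°.
Day length = 2 H_s / 15° h⁻¹ = 180.32° / 15 = 12.021 h.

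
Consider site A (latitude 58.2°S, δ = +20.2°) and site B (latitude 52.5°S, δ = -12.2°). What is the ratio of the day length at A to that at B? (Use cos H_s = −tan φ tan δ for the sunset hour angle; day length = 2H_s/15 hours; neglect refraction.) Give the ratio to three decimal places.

A: H_s = arccos(−tan -58.2° · tan 20.2°) = 53.60°, so 2H_s/15 = 7.1467 h.
B: H_s = arccos(−tan -52.5° · tan -12.2°) = 106.37°, so 2H_s/15 = 14.1827 h.
Ratio A/B = 7.1467 / 14.1827 = 0.5039.

0.504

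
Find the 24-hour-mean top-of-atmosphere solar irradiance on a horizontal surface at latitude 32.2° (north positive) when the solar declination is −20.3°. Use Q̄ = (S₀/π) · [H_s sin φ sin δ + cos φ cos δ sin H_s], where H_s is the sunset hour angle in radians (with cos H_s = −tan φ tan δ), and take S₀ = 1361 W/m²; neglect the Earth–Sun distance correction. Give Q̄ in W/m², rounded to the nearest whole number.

227 W/m²

cos H_s = −tan(32.2°) · tan(-20.3°) = 0.2329, so H_s = arccos(0.2329) = 76.53°. In radians, H_s = 1.3357.
H_s sin φ sin δ = 1.3357 × 0.5329 × -0.3469 = -0.2469.
cos φ cos δ sin H_s = 0.8462 × 0.9379 × 0.9725 = 0.7718.
Q̄ = (1361/π) × (-0.2469 + 0.7718) = 433.22 × 0.5249 = 227.40 W/m².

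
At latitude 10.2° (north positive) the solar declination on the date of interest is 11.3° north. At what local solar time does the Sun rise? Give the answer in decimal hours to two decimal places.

5.86 h

−tan φ tan δ = −(0.1799)(0.1998) = -0.0359; H_s = arccos(-0.0359) = 92.06°.
Sunrise is at 12 − H_s/15 = 12 − 6.137 = 5.863 h local solar time.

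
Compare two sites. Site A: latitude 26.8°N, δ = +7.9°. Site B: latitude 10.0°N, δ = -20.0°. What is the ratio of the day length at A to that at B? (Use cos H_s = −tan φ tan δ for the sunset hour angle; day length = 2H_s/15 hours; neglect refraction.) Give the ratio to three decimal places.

A: H_s = arccos(−tan 26.8° · tan 7.9°) = 94.02°, so 2H_s/15 = 12.5360 h.
B: H_s = arccos(−tan 10.0° · tan -20.0°) = 86.32°, so 2H_s/15 = 11.5093 h.
Ratio A/B = 12.5360 / 11.5093 = 1.0892.

1.089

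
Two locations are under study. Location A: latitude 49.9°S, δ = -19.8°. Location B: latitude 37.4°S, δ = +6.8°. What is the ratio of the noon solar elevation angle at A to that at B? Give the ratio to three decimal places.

A: 90° − |-49.9 − (-19.8)| = 59.90°.
B: 90° − |-37.4 − (6.8)| = 45.80°.
Ratio A/B = 59.9000 / 45.8000 = 1.3079.

1.308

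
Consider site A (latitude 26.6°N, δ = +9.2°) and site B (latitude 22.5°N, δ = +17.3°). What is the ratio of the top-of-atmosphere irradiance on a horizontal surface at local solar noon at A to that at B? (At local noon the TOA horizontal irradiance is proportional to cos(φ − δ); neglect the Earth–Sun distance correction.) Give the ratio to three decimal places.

A: cos θ_z = cos(26.6° − (9.2°)) = 0.9542.
B: cos θ_z = cos(22.5° − (17.3°)) = 0.9959.
Ratio A/B = 0.9542 / 0.9959 = 0.9581.

0.958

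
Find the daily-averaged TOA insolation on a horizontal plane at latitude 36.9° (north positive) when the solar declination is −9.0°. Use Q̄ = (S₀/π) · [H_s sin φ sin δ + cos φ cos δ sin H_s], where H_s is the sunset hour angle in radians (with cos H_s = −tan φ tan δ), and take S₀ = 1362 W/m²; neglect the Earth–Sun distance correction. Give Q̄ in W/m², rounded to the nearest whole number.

281 W/m²

cos H_s = −tan(36.9°) · tan(-9.0°) = 0.1189, so H_s = arccos(0.1189) = 83.17°. In radians, H_s = 1.4516.
H_s sin φ sin δ = 1.4516 × 0.6004 × -0.1564 = -0.1363.
cos φ cos δ sin H_s = 0.7997 × 0.9877 × 0.9929 = 0.7843.
Q̄ = (1362/π) × (-0.1363 + 0.7843) = 433.54 × 0.6480 = 280.93 W/m².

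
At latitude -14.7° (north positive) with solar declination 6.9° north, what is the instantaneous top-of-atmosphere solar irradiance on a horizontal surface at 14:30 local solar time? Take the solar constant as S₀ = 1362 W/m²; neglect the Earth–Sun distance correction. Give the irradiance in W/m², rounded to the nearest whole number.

996 W/m²

Hour angle H = 15° × (14.5 − 12) = 37.50°.
cos θ_z = sin(-14.7°) sin(6.9°) + cos(-14.7°) cos(6.9°) cos(37.50°) = -0.0305 + 0.7618 = 0.7313.
Top-of-atmosphere irradiance = S₀ cos θ_z = 1362 × 0.7313 = 996.03 W/m².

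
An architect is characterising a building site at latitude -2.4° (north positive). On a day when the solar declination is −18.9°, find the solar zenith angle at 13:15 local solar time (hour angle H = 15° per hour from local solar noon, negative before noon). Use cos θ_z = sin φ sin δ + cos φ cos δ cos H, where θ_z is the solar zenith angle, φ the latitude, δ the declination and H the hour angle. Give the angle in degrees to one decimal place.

Hour angle H = 15° × (13.25 − 12) = 18.75°.
cos θ_z = sin(-2.4°) sin(-18.9°) + cos(-2.4°) cos(-18.9°) cos(18.75°) = 0.0136 + 0.8951 = 0.9087.
θ_z = arccos(0.9087) = 24.67°.

24.7°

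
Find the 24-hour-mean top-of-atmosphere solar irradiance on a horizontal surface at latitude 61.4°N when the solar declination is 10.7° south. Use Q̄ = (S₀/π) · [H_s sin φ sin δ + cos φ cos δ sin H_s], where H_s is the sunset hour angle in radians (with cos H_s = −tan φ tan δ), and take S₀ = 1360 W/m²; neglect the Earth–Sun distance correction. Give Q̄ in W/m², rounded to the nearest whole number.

The sunset hour angle satisfies cos H_s = −tan φ tan δ = 0.3466, giving H_s = 69.72°. In radians, H_s = 1.2168.
H_s sin φ sin δ = 1.2168 × 0.8780 × -0.1857 = -0.1984.
cos φ cos δ sin H_s = 0.4787 × 0.9826 × 0.9380 = 0.4412.
Q̄ = (1360/π) × (-0.1984 + 0.4412) = 432.90 × 0.2428 = 105.11 W/m².

105 W/m²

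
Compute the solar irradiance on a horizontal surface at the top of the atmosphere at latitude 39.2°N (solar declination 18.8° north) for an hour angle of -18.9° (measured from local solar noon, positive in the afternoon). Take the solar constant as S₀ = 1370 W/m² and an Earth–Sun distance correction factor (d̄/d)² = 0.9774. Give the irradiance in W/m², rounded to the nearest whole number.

1202 W/m²

cos θ_z = sin(39.2°) sin(18.8°) + cos(39.2°) cos(18.8°) cos(-18.90°) = 0.2037 + 0.6940 = 0.8977.
Top-of-atmosphere irradiance = S₀ (d̄/d)² cos θ_z = 1370 × 0.9774 × 0.8977 = 1202.05 W/m².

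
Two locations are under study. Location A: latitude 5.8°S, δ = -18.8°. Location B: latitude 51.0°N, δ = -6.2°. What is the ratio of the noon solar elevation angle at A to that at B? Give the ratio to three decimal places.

2.348

A: 90° − |-5.8 − (-18.8)| = 77.00°.
B: 90° − |51.0 − (-6.2)| = 32.80°.
Ratio A/B = 77.0000 / 32.8000 = 2.3476.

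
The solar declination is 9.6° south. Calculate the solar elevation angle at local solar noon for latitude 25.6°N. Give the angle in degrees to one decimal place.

54.8°

At local solar noon the hour angle is zero, so the elevation is 90° − |φ − δ| = 90° − |25.6° − (-9.6°)| = 90° − 35.2° = 54.8°.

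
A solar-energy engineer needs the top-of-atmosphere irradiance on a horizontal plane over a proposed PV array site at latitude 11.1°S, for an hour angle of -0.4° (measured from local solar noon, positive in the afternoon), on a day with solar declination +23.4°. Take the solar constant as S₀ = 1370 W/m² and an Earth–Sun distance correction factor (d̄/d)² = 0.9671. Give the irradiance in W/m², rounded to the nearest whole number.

cos θ_z = sin(-11.1°) sin(23.4°) + cos(-11.1°) cos(23.4°) cos(-0.40°) = -0.0765 + 0.9006 = 0.8241.
Top-of-atmosphere irradiance = S₀ (d̄/d)² cos θ_z = 1370 × 0.9671 × 0.8241 = 1091.87 W/m².

1092 W/m²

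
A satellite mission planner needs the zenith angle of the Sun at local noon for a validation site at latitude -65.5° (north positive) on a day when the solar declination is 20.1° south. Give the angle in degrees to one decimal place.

At local solar noon the hour angle is zero, so the zenith angle is |φ − δ| = |-65.5° − (-20.1°)| = 45.4°.

45.4°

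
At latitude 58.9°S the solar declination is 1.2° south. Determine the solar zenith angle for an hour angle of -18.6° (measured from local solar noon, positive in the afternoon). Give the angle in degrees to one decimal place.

cos θ_z = sin(-58.9°) sin(-1.2°) + cos(-58.9°) cos(-1.2°) cos(-18.60°) = 0.0179 + 0.4894 = 0.5073.
θ_z = arccos(0.5073) = 59.52°.

59.5°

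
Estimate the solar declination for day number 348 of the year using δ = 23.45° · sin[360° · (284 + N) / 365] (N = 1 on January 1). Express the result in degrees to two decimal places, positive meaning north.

360 × (284 + 348) / 365 = 623.342°; sin(623.342°) = -0.9933.
δ = 23.45 × -0.9933 = -23.293° ≈ -23.29°.

-23.29°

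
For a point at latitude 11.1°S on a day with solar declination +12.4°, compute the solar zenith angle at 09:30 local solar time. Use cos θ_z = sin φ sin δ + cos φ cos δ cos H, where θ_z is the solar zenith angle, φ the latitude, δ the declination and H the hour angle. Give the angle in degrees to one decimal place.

44.0°

Hour angle H = 15° × (9.5 − 12) = -37.50°.
cos θ_z = sin φ sin δ + cos φ cos δ cos H = (-0.1925)(0.2147) + (0.9813)(0.9767)(0.7934) = 0.7191.
θ_z = arccos(0.7191) = 44.02°.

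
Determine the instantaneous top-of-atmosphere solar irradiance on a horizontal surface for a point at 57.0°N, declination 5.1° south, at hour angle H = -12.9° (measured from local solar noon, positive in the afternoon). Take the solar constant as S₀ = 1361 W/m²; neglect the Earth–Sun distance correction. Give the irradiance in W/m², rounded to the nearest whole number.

618 W/m²

cos θ_z = sin φ sin δ + cos φ cos δ cos H = (0.8387)(-0.0889) + (0.5446)(0.9960)(0.9748) = 0.4542.
Top-of-atmosphere irradiance = S₀ cos θ_z = 1361 × 0.4542 = 618.17 W/m².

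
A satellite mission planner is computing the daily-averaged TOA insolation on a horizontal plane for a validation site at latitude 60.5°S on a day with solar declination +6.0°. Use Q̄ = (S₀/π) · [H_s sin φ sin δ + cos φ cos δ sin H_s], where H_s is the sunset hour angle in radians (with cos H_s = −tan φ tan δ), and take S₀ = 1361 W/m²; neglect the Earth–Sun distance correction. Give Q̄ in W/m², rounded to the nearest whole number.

cos H_s = −tan(-60.5°) · tan(6.0°) = 0.1858, so H_s = arccos(0.1858) = 79.29°. In radians, H_s = 1.3839.
H_s sin φ sin δ = 1.3839 × -0.8704 × 0.1045 = -0.1259.
cos φ cos δ sin H_s = 0.4924 × 0.9945 × 0.9826 = 0.4812.
Q̄ = (1361/π) × (-0.1259 + 0.4812) = 433.22 × 0.3553 = 153.92 W/m².

154 W/m²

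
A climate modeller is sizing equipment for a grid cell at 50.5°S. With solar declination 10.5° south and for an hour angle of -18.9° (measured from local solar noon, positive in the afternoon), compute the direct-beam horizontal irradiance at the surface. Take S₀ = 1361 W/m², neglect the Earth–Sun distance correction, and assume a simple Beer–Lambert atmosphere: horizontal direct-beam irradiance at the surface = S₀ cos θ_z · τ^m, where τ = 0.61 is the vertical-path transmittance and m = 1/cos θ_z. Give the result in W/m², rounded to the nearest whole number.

cos θ_z = sin(-50.5°) sin(-10.5°) + cos(-50.5°) cos(-10.5°) cos(-18.90°) = 0.1406 + 0.5917 = 0.7323.
Air mass m = 1/cos θ_z = 1/0.7323 = 1.366; τ^m = 0.61^1.366 = 0.5091.
Surface direct beam = 1361 × 0.7323 × 0.5091 = 507.40 W/m².

507 W/m²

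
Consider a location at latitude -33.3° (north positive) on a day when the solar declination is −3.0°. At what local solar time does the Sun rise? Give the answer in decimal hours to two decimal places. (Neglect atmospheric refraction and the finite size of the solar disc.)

5.87 h

cos H_s = −tan(-33.3°) · tan(-3.0°) = -0.0344, so H_s = arccos(-0.0344) = 91.97°.
Sunrise is at 12 − H_s/15 = 12 − 6.131 = 5.869 h local solar time.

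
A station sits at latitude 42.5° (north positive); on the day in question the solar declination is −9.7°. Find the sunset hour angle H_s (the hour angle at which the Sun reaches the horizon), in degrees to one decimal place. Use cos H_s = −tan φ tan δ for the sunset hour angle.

81.0°

−tan φ tan δ = −(0.9163)(-0.1709) = 0.1566; H_s = arccos(0.1566) = 80.99°.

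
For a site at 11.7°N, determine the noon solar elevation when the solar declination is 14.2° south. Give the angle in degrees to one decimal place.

64.1°

At local solar noon the hour angle is zero, so the elevation is 90° − |φ − δ| = 90° − |11.7° − (-14.2°)| = 90° − 25.9° = 64.1°.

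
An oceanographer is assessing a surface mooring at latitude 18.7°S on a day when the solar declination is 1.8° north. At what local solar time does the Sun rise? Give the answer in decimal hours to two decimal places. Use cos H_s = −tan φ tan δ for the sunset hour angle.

6.04 h

−tan φ tan δ = −(-0.3385)(0.0314) = 0.0106; H_s = arccos(0.0106) = 89.39°.
Sunrise is at 12 − H_s/15 = 12 − 5.959 = 6.041 h local solar time.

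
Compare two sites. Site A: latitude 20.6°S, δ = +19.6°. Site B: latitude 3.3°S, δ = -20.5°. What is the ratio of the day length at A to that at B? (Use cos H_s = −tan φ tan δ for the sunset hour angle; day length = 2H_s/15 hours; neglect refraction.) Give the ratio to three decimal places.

0.902

A: H_s = arccos(−tan -20.6° · tan 19.6°) = 82.31°, so 2H_s/15 = 10.9747 h.
B: H_s = arccos(−tan -3.3° · tan -20.5°) = 91.24°, so 2H_s/15 = 12.1653 h.
Ratio A/B = 10.9747 / 12.1653 = 0.9021.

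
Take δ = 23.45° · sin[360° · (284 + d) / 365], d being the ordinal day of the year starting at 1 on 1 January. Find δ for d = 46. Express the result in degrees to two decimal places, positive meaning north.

360 × (284 + 46) / 365 = 325.479°; sin(325.479°) = -0.5667.
δ = 23.45 × -0.5667 = -13.289° ≈ -13.29°.

-13.29°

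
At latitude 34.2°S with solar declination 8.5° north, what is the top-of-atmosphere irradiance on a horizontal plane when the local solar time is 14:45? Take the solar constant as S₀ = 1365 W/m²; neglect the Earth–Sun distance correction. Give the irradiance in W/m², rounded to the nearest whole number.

726 W/m²

Hour angle H = 15° × (14.75 − 12) = 41.25°.
With φ = -34.2°, δ = 8.5°, H = 41.25°: sin φ sin δ = -0.0831, cos φ cos δ cos H = 0.6150, so cos θ_z = 0.5319.
Top-of-atmosphere irradiance = S₀ cos θ_z = 1365 × 0.5319 = 726.04 W/m².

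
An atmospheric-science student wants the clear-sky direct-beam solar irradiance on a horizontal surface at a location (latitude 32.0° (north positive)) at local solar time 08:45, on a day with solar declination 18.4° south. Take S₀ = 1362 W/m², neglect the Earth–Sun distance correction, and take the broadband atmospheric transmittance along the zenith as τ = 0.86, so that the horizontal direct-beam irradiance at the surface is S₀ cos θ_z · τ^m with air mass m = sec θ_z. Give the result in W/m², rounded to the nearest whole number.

Hour angle H = 15° × (8.75 − 12) = -48.75°.
cos θ_z = sin(32.0°) sin(-18.4°) + cos(32.0°) cos(-18.4°) cos(-48.75°) = -0.1673 + 0.5306 = 0.3633.
Air mass m = 1/cos θ_z = 1/0.3633 = 2.753; τ^m = 0.86^2.753 = 0.6602.
Surface direct beam = 1362 × 0.3633 × 0.6602 = 326.68 W/m².

327 W/m²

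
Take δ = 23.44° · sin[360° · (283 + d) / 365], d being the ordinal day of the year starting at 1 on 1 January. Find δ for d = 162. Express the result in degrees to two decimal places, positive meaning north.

360 × (283 + 162) / 365 = 438.904°; sin(438.904°) = 0.9813.
δ = 23.44 × 0.9813 = 23.002° ≈ +23.00°.

+23.00°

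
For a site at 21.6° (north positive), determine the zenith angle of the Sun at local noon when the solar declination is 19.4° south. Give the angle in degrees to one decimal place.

At local solar noon the hour angle is zero, so the zenith angle is |φ − δ| = |21.6° − (-19.4°)| = 41.0°.

41.0°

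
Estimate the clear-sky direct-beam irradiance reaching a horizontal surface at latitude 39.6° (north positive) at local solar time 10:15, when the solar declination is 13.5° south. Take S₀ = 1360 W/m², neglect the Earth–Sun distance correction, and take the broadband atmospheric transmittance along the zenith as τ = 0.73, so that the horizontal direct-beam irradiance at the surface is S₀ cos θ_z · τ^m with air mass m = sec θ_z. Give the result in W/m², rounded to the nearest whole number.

Hour angle H = 15° × (10.25 − 12) = -26.25°.
cos θ_z = sin(39.6°) sin(-13.5°) + cos(39.6°) cos(-13.5°) cos(-26.25°) = -0.1488 + 0.6720 = 0.5232.
Air mass m = 1/cos θ_z = 1/0.5232 = 1.911; τ^m = 0.73^1.911 = 0.5480.
Surface direct beam = 1360 × 0.5232 × 0.5480 = 389.93 W/m².

390 W/m²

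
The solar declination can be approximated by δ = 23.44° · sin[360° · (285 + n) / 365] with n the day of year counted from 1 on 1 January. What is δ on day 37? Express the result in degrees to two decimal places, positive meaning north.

360 × (285 + 37) / 365 = 317.589°; sin(317.589°) = -0.6744.
δ = 23.44 × -0.6744 = -15.808° ≈ -15.81°.

-15.81°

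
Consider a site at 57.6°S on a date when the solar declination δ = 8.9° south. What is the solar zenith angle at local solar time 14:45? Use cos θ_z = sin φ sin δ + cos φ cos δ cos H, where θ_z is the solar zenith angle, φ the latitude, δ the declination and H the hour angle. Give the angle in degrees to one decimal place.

Hour angle H = 15° × (14.75 − 12) = 41.25°.
cos θ_z = sin(-57.6°) sin(-8.9°) + cos(-57.6°) cos(-8.9°) cos(41.25°) = 0.1306 + 0.3980 = 0.5286.
θ_z = arccos(0.5286) = 58.09°.

58.1°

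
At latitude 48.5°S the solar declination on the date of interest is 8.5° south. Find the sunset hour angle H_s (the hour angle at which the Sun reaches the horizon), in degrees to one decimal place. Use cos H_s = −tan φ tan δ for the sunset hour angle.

99.7°

−tan φ tan δ = −(-1.1303)(-0.1495) = -0.1690; H_s = arccos(-0.1690) = 99.73°.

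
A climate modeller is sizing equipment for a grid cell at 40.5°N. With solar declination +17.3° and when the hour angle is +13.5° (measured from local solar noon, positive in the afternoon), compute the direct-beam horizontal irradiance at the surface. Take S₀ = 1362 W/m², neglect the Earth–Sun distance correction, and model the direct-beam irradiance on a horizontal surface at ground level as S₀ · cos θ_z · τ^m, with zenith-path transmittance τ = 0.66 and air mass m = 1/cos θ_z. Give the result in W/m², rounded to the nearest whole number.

With φ = 40.5°, δ = 17.3°, H = 13.50°: sin φ sin δ = 0.1931, cos φ cos δ cos H = 0.7059, so cos θ_z = 0.8990.
Air mass m = 1/cos θ_z = 1/0.8990 = 1.112; τ^m = 0.66^1.112 = 0.6300.
Surface direct beam = 1362 × 0.8990 × 0.6300 = 771.40 W/m².

771 W/m²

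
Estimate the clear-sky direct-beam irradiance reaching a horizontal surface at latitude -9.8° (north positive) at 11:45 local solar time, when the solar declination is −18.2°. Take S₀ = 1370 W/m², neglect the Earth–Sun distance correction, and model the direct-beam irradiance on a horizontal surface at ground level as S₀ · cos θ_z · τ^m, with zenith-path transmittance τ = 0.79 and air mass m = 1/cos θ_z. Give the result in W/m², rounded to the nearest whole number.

1065 W/m²

Hour angle H = 15° × (11.75 − 12) = -3.75°.
cos θ_z = sin φ sin δ + cos φ cos δ cos H = (-0.1702)(-0.3123) + (0.9854)(0.9500)(0.9979) = 0.9873.
Air mass m = 1/cos θ_z = 1/0.9873 = 1.013; τ^m = 0.79^1.013 = 0.7876.
Surface direct beam = 1370 × 0.9873 × 0.7876 = 1065.31 W/m².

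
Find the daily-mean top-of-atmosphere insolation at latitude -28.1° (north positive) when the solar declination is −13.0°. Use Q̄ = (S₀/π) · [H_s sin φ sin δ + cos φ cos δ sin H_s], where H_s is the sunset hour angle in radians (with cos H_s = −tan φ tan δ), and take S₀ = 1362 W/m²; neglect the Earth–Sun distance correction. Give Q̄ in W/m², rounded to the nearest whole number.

448 W/m²

−tan φ tan δ = −(-0.5340)(-0.2309) = -0.1233; H_s = arccos(-0.1233) = 97.08°. In radians, H_s = 1.6944.
H_s sin φ sin δ = 1.6944 × -0.4710 × -0.2250 = 0.1796.
cos φ cos δ sin H_s = 0.8821 × 0.9744 × 0.9924 = 0.8530.
Q̄ = (1362/π) × (0.1796 + 0.8530) = 433.54 × 1.0326 = 447.67 W/m².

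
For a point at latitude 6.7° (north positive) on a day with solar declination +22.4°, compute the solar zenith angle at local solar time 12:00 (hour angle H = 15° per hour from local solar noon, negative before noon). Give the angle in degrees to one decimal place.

Hour angle H = 15° × (12 − 12) = 0.00°.
cos θ_z = sin φ sin δ + cos φ cos δ cos H = (0.1167)(0.3811) + (0.9932)(0.9245)(1.0000) = 0.9627.
θ_z = arccos(0.9627) = 15.70°.

15.7°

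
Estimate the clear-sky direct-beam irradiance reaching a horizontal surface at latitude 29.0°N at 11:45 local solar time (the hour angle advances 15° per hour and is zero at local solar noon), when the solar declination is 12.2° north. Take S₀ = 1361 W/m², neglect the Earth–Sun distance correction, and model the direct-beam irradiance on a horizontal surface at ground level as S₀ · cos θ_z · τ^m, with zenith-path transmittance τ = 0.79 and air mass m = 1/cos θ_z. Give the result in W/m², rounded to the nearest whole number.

Hour angle H = 15° × (11.75 − 12) = -3.75°.
cos θ_z = sin(29.0°) sin(12.2°) + cos(29.0°) cos(12.2°) cos(-3.75°) = 0.1025 + 0.8530 = 0.9555.
Air mass m = 1/cos θ_z = 1/0.9555 = 1.047; τ^m = 0.79^1.047 = 0.7813.
Surface direct beam = 1361 × 0.9555 × 0.7813 = 1016.03 W/m².

1016 W/m²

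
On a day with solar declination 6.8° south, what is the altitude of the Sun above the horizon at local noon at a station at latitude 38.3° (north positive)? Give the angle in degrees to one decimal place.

44.9°

At local solar noon the hour angle is zero, so the elevation is 90° − |φ − δ| = 90° − |38.3° − (-6.8°)| = 90° − 45.1° = 44.9°.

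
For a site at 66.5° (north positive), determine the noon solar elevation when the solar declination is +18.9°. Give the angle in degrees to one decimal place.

At local solar noon the hour angle is zero, so the elevation is 90° − |φ − δ| = 90° − |66.5° − (18.9°)| = 90° − 47.6° = 42.4°.

42.4°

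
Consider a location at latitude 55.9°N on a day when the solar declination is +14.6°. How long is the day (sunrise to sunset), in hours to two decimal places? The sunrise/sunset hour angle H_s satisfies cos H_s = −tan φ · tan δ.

−tan φ tan δ = −(1.4770)(0.2605) = -0.3848; H_s = arccos(-0.3848) = 112.63°.
Day length = 2 H_s / 15° h⁻¹ = 225.26° / 15 = 15.017 h.

15.02 hours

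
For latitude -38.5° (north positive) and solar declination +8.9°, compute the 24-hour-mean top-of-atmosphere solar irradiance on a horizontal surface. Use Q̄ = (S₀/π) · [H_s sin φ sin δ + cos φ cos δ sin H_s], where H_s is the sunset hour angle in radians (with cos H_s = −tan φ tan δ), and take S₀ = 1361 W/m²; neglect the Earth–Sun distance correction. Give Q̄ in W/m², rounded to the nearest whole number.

cos H_s = −tan(-38.5°) · tan(8.9°) = 0.1246, so H_s = arccos(0.1246) = 82.84°. In radians, H_s = 1.4458.
H_s sin φ sin δ = 1.4458 × -0.6225 × 0.1547 = -0.1392.
cos φ cos δ sin H_s = 0.7826 × 0.9880 × 0.9922 = 0.7672.
Q̄ = (1361/π) × (-0.1392 + 0.7672) = 433.22 × 0.6280 = 272.06 W/m².

272 W/m²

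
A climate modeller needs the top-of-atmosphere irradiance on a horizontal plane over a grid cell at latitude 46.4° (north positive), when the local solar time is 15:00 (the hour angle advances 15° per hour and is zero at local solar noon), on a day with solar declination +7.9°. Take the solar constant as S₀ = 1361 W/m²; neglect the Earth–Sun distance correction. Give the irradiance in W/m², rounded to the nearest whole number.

Hour angle H = 15° × (15 − 12) = 45.00°.
cos θ_z = sin(46.4°) sin(7.9°) + cos(46.4°) cos(7.9°) cos(45.00°) = 0.0995 + 0.4830 = 0.5825.
Top-of-atmosphere irradiance = S₀ cos θ_z = 1361 × 0.5825 = 792.78 W/m².

793 W/m²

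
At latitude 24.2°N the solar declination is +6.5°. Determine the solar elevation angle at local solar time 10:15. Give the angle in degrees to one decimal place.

Hour angle H = 15° × (10.25 − 12) = -26.25°.
cos θ_z = sin(24.2°) sin(6.5°) + cos(24.2°) cos(6.5°) cos(-26.25°) = 0.0464 + 0.8128 = 0.8592.
θ_z = arccos(0.8592) = 30.77°, so the elevation is 90° − 30.77° = 59.23°.

59.2°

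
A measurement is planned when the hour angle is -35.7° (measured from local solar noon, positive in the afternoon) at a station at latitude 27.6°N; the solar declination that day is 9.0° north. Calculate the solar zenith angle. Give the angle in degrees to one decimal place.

cos θ_z = sin(27.6°) sin(9.0°) + cos(27.6°) cos(9.0°) cos(-35.70°) = 0.0725 + 0.7108 = 0.7833.
θ_z = arccos(0.7833) = 38.44°.

38.4°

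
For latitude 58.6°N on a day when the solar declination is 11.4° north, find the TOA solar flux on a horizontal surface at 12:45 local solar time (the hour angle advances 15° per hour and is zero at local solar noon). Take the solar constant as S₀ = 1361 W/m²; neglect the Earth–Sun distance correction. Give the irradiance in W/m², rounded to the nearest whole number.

Hour angle H = 15° × (12.75 − 12) = 11.25°.
cos θ_z = sin(58.6°) sin(11.4°) + cos(58.6°) cos(11.4°) cos(11.25°) = 0.1687 + 0.5009 = 0.6696.
Top-of-atmosphere irradiance = S₀ cos θ_z = 1361 × 0.6696 = 911.33 W/m².

911 W/m²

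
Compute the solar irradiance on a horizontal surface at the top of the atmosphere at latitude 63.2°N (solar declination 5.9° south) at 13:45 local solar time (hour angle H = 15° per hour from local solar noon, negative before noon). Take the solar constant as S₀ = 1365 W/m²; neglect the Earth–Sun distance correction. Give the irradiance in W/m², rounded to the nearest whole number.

Hour angle H = 15° × (13.75 − 12) = 26.25°.
cos θ_z = sin φ sin δ + cos φ cos δ cos H = (0.8926)(-0.1028) + (0.4509)(0.9947)(0.8969) = 0.3105.
Top-of-atmosphere irradiance = S₀ cos θ_z = 1365 × 0.3105 = 423.83 W/m².

424 W/m²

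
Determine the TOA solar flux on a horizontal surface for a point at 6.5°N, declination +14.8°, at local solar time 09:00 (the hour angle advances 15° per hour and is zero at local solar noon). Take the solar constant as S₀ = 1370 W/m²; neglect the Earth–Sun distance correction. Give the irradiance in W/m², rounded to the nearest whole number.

970 W/m²

Hour angle H = 15° × (9 − 12) = -45.00°.
With φ = 6.5°, δ = 14.8°, H = -45.00°: sin φ sin δ = 0.0289, cos φ cos δ cos H = 0.6793, so cos θ_z = 0.7082.
Top-of-atmosphere irradiance = S₀ cos θ_z = 1370 × 0.7082 = 970.23 W/m².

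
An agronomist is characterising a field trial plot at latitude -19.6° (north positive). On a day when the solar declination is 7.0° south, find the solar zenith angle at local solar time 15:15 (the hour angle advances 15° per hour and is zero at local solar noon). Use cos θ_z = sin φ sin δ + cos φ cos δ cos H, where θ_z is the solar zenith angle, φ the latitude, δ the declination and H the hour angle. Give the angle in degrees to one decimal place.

48.9°

Hour angle H = 15° × (15.25 − 12) = 48.75°.
cos θ_z = sin(-19.6°) sin(-7.0°) + cos(-19.6°) cos(-7.0°) cos(48.75°) = 0.0409 + 0.6165 = 0.6574.
θ_z = arccos(0.6574) = 48.90°.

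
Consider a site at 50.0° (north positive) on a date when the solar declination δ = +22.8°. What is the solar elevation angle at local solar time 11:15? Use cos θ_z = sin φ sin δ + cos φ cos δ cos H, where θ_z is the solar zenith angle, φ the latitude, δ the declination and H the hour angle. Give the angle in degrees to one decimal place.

61.4°

Hour angle H = 15° × (11.25 − 12) = -11.25°.
With φ = 50.0°, δ = 22.8°, H = -11.25°: sin φ sin δ = 0.2969, cos φ cos δ cos H = 0.5812, so cos θ_z = 0.8781.
θ_z = arccos(0.8781) = 28.59°, so the elevation is 90° − 28.59° = 61.41°.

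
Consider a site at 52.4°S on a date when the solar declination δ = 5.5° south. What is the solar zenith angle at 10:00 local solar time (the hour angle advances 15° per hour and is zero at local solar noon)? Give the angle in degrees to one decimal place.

Hour angle H = 15° × (10 − 12) = -30.00°.
cos θ_z = sin(-52.4°) sin(-5.5°) + cos(-52.4°) cos(-5.5°) cos(-30.00°) = 0.0759 + 0.5260 = 0.6019.
θ_z = arccos(0.6019) = 52.99°.

53.0°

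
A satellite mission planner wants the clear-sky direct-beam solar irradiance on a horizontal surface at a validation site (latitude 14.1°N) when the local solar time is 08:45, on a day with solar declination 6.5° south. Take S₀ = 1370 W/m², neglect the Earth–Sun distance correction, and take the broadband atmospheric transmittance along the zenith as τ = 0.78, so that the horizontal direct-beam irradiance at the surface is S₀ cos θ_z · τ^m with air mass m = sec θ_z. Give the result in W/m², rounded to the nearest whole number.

Hour angle H = 15° × (8.75 − 12) = -48.75°.
With φ = 14.1°, δ = -6.5°, H = -48.75°: sin φ sin δ = -0.0276, cos φ cos δ cos H = 0.6354, so cos θ_z = 0.6078.
Air mass m = 1/cos θ_z = 1/0.6078 = 1.645; τ^m = 0.78^1.645 = 0.6645.
Surface direct beam = 1370 × 0.6078 × 0.6645 = 553.32 W/m².

553 W/m²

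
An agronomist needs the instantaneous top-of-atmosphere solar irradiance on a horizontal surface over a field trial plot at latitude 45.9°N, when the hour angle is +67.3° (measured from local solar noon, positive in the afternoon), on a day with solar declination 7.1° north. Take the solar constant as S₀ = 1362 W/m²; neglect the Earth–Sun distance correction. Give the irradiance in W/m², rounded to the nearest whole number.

484 W/m²

cos θ_z = sin φ sin δ + cos φ cos δ cos H = (0.7181)(0.1236) + (0.6959)(0.9923)(0.3859) = 0.3552.
Top-of-atmosphere irradiance = S₀ cos θ_z = 1362 × 0.3552 = 483.78 W/m².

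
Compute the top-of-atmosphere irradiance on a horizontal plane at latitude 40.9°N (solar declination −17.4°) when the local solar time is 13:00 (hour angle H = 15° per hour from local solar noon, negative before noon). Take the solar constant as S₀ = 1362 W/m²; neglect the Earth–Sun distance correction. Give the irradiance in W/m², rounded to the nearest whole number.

Hour angle H = 15° × (13 − 12) = 15.00°.
With φ = 40.9°, δ = -17.4°, H = 15.00°: sin φ sin δ = -0.1958, cos φ cos δ cos H = 0.6967, so cos θ_z = 0.5009.
Top-of-atmosphere irradiance = S₀ cos θ_z = 1362 × 0.5009 = 682.23 W/m².

682 W/m²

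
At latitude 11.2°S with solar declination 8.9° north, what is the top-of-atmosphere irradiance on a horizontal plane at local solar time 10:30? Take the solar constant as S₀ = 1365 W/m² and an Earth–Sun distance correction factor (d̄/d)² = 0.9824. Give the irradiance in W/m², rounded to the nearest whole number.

Hour angle H = 15° × (10.5 − 12) = -22.50°.
cos θ_z = sin(-11.2°) sin(8.9°) + cos(-11.2°) cos(8.9°) cos(-22.50°) = -0.0301 + 0.8954 = 0.8653.
Top-of-atmosphere irradiance = S₀ (d̄/d)² cos θ_z = 1365 × 0.9824 × 0.8653 = 1160.35 W/m².

1160 W/m²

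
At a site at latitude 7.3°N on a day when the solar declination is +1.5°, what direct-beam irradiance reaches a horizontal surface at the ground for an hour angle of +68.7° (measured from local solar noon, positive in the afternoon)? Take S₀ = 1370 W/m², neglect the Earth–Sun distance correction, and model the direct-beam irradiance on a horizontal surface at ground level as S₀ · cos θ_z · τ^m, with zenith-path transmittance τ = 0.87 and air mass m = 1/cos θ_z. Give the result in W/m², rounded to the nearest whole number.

cos θ_z = sin φ sin δ + cos φ cos δ cos H = (0.1271)(0.0262) + (0.9919)(0.9997)(0.3633) = 0.3636.
Air mass m = 1/cos θ_z = 1/0.3636 = 2.750; τ^m = 0.87^2.750 = 0.6818.
Surface direct beam = 1370 × 0.3636 × 0.6818 = 339.63 W/m².

340 W/m²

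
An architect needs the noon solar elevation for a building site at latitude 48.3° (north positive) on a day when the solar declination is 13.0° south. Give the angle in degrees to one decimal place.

28.7°

At local solar noon the hour angle is zero, so the elevation is 90° − |φ − δ| = 90° − |48.3° − (-13.0°)| = 90° − 61.3° = 28.7°.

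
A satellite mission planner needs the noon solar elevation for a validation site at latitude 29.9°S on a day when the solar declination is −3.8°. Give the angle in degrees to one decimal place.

63.9°

At local solar noon the hour angle is zero, so the elevation is 90° − |φ − δ| = 90° − |-29.9° − (-3.8°)| = 90° − 26.1° = 63.9°.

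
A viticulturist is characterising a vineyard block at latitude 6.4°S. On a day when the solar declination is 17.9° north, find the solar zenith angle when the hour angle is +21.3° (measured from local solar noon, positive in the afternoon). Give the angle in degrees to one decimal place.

With φ = -6.4°, δ = 17.9°, H = 21.30°: sin φ sin δ = -0.0343, cos φ cos δ cos H = 0.8811, so cos θ_z = 0.8468.
θ_z = arccos(0.8468) = 32.13°.

32.1°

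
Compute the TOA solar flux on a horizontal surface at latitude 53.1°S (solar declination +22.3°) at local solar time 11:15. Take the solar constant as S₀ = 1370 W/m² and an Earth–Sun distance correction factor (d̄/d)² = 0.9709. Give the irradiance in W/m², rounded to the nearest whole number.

321 W/m²

Hour angle H = 15° × (11.25 − 12) = -11.25°.
cos θ_z = sin(-53.1°) sin(22.3°) + cos(-53.1°) cos(22.3°) cos(-11.25°) = -0.3034 + 0.5448 = 0.2414.
Top-of-atmosphere irradiance = S₀ (d̄/d)² cos θ_z = 1370 × 0.9709 × 0.2414 = 321.09 W/m².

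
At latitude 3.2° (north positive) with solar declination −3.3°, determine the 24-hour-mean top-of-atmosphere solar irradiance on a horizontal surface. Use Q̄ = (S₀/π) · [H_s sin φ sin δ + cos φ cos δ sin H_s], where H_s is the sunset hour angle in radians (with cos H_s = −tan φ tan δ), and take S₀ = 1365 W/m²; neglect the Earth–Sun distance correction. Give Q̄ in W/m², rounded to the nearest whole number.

431 W/m²

cos H_s = −tan(3.2°) · tan(-3.3°) = 0.0032, so H_s = arccos(0.0032) = 89.82°. In radians, H_s = 1.5677.
H_s sin φ sin δ = 1.5677 × 0.0558 × -0.0576 = -0.0050.
cos φ cos δ sin H_s = 0.9984 × 0.9983 × 1.0000 = 0.9967.
Q̄ = (1365/π) × (-0.0050 + 0.9967) = 434.49 × 0.9917 = 430.88 W/m².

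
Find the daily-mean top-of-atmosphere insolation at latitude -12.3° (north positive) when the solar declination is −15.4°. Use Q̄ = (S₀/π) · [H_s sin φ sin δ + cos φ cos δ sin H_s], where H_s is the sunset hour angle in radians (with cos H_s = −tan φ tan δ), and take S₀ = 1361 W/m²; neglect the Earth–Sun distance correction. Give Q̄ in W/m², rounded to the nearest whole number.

−tan φ tan δ = −(-0.2180)(-0.2754) = -0.0600; H_s = arccos(-0.0600) = 93.44°. In radians, H_s = 1.6308.
H_s sin φ sin δ = 1.6308 × -0.2130 × -0.2656 = 0.0923.
cos φ cos δ sin H_s = 0.9770 × 0.9641 × 0.9982 = 0.9402.
Q̄ = (1361/π) × (0.0923 + 0.9402) = 433.22 × 1.0325 = 447.30 W/m².

447 W/m²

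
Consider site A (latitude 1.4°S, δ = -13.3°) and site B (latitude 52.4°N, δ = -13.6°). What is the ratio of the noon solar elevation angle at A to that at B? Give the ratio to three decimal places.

3.254

A: 90° − |-1.4 − (-13.3)| = 78.10°.
B: 90° − |52.4 − (-13.6)| = 24.00°.
Ratio A/B = 78.1000 / 24.0000 = 3.2542.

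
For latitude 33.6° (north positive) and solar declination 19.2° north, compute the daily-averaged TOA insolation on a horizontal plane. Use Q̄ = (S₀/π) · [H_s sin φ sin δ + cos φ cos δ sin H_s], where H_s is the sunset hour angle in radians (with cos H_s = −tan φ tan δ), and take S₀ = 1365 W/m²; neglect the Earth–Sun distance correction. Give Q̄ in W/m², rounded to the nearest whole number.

475 W/m²

−tan φ tan δ = −(0.6644)(0.3482) = -0.2313; H_s = arccos(-0.2313) = 103.37°. In radians, H_s = 1.8041.
H_s sin φ sin δ = 1.8041 × 0.5534 × 0.3289 = 0.3284.
cos φ cos δ sin H_s = 0.8329 × 0.9444 × 0.9729 = 0.7653.
Q̄ = (1365/π) × (0.3284 + 0.7653) = 434.49 × 1.0937 = 475.20 W/m².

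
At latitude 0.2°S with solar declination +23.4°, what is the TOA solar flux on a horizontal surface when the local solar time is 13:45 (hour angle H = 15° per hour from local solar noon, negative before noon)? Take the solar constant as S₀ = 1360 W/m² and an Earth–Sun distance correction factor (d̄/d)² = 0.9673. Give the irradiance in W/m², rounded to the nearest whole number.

1081 W/m²

Hour angle H = 15° × (13.75 − 12) = 26.25°.
cos θ_z = sin(-0.2°) sin(23.4°) + cos(-0.2°) cos(23.4°) cos(26.25°) = -0.0014 + 0.8231 = 0.8217.
Top-of-atmosphere irradiance = S₀ (d̄/d)² cos θ_z = 1360 × 0.9673 × 0.8217 = 1080.97 W/m².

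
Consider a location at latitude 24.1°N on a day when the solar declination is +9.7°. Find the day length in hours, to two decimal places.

−tan φ tan δ = −(0.4473)(0.1709) = -0.0764; H_s = arccos(-0.0764) = 94.38°.
Day length = 2 H_s / 15° h⁻¹ = 188.76° / 15 = 12.584 h.

12.58 hours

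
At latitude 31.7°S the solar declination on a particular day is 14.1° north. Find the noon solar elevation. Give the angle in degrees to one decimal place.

At local solar noon the hour angle is zero, so the elevation is 90° − |φ − δ| = 90° − |-31.7° − (14.1°)| = 90° − 45.8° = 44.2°.

44.2°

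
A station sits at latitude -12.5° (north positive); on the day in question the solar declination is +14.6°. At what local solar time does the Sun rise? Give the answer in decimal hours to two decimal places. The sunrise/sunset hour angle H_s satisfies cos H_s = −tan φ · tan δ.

cos H_s = −tan(-12.5°) · tan(14.6°) = 0.0577, so H_s = arccos(0.0577) = 86.69°.
Sunrise is at 12 − H_s/15 = 12 − 5.779 = 6.221 h local solar time.

6.22 h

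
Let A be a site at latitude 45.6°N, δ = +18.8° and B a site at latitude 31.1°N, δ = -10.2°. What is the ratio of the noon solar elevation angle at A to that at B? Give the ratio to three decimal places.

A: 90° − |45.6 − (18.8)| = 63.20°.
B: 90° − |31.1 − (-10.2)| = 48.70°.
Ratio A/B = 63.2000 / 48.7000 = 1.2977.

1.298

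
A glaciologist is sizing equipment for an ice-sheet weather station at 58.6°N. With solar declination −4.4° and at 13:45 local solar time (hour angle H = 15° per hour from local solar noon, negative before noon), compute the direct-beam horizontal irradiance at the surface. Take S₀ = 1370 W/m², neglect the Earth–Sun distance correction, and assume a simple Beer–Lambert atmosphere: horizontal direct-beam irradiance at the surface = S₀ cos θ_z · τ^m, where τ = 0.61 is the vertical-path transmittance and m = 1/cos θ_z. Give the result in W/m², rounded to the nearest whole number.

160 W/m²

Hour angle H = 15° × (13.75 − 12) = 26.25°.
cos θ_z = sin φ sin δ + cos φ cos δ cos H = (0.8536)(-0.0767) + (0.5210)(0.9971)(0.8969) = 0.4005.
Air mass m = 1/cos θ_z = 1/0.4005 = 2.497; τ^m = 0.61^2.497 = 0.2911.
Surface direct beam = 1370 × 0.4005 × 0.2911 = 159.72 W/m².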